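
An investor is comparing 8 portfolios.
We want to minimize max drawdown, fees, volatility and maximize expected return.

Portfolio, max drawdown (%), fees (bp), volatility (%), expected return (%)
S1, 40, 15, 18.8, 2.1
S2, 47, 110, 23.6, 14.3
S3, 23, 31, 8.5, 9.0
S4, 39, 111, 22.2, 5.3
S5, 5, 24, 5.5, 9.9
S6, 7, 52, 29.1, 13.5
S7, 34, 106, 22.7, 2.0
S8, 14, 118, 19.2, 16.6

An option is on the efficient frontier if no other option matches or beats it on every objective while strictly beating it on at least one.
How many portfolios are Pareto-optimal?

S1: not dominated (best fees).
S2: not dominated.
S3: dominated by S5 (max drawdown 5≤23, fees 24≤31, volatility 5.5≤8.5, expected return 9.9≥9.0).
S4: dominated by S3 (max drawdown 23≤39, fees 31≤111, volatility 8.5≤22.2, expected return 9.0≥5.3).
S5: not dominated (best max drawdown).
S6: not dominated.
S7: dominated by S3 (max drawdown 23≤34, fees 31≤106, volatility 8.5≤22.7, expected return 9.0≥2.0).
S8: not dominated (best expected return).
Pareto-optimal: S1, S2, S5, S6, S8 → 5.

5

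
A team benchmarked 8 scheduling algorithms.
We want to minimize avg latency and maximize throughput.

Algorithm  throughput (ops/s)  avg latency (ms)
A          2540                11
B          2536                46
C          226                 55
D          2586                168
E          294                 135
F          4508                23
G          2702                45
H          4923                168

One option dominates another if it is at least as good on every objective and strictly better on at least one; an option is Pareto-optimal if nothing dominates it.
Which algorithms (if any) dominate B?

A, F, G

A: throughput 2540≥2536, avg latency 11≤46 — dominates B.
F: throughput 4508≥2536, avg latency 23≤46 — dominates B.
G: throughput 2702≥2536, avg latency 45≤46 — dominates B.
Others (C, D, E, H) are each worse than B on at least one objective.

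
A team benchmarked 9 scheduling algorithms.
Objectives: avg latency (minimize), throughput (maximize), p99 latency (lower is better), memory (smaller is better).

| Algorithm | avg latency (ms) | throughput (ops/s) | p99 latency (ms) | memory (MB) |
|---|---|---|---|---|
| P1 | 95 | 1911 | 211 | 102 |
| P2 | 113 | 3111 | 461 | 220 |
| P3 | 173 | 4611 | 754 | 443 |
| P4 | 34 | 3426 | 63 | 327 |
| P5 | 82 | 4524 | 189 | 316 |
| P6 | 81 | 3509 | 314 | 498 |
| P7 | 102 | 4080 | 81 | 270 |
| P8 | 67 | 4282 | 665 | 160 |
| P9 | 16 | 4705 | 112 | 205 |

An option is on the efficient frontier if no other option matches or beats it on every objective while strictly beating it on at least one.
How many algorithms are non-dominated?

P1: not dominated (best memory).
P2: dominated by P9 (avg latency 16≤113, throughput 4705≥3111, p99 latency 112≤461, memory 205≤220).
P3: dominated by P9 (avg latency 16≤173, throughput 4705≥4611, p99 latency 112≤754, memory 205≤443).
P4: not dominated (best p99 latency).
P5: dominated by P9 (avg latency 16≤82, throughput 4705≥4524, p99 latency 112≤189, memory 205≤316).
P6: dominated by P9 (avg latency 16≤81, throughput 4705≥3509, p99 latency 112≤314, memory 205≤498).
P7: not dominated.
P8: not dominated.
P9: not dominated (best avg latency).
Pareto-optimal: P1, P4, P7, P8, P9 → 5.

5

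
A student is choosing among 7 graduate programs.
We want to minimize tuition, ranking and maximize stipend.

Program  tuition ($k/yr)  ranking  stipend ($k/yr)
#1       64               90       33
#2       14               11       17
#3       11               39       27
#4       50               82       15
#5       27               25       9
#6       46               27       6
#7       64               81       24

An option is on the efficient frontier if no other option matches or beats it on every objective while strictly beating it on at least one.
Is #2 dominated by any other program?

No

#1: worse on tuition (64 vs 14).
#3: worse on ranking (39 vs 11).
#4: worse on tuition (50 vs 14).
#5: worse on tuition (27 vs 14).
#6: worse on tuition (46 vs 14).
#7: worse on tuition (64 vs 14).
No option is at least as good as #2 on every objective and strictly better on one.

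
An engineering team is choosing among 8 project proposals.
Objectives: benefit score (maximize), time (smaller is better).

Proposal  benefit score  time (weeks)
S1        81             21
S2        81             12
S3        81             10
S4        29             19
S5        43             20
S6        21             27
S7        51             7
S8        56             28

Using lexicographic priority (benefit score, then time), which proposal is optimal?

First maximize benefit score: best is 81, kept {S1, S2, S3}.
Then minimize time: best is 10, kept {S3}.

S3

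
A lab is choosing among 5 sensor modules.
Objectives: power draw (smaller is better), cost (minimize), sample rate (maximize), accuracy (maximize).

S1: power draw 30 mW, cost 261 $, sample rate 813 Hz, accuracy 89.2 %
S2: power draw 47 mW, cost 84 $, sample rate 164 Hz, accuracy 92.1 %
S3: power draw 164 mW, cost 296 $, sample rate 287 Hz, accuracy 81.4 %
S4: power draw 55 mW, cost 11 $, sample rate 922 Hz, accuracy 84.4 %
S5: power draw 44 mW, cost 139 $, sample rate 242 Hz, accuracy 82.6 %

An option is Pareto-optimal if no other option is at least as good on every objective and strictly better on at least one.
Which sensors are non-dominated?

S1, S2, S4, S5

S1: not dominated (best power draw).
S2: not dominated (best accuracy).
S3: dominated by S1 (power draw 30≤164, cost 261≤296, sample rate 813≥287, accuracy 89.2≥81.4).
S4: not dominated (best cost).
S5: not dominated.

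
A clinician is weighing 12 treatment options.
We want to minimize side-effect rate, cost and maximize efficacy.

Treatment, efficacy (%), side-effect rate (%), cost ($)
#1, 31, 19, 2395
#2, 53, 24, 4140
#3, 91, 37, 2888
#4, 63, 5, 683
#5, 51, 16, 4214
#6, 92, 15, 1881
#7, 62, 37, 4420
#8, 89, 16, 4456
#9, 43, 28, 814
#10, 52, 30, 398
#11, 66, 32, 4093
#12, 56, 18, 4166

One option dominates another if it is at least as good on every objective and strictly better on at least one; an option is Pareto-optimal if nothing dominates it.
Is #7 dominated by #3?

Yes

#3 vs #7: efficacy 91≥62, side-effect rate 37≤37, cost 2888≤4420 — #3 is at least as good on every objective with at least one strict improvement.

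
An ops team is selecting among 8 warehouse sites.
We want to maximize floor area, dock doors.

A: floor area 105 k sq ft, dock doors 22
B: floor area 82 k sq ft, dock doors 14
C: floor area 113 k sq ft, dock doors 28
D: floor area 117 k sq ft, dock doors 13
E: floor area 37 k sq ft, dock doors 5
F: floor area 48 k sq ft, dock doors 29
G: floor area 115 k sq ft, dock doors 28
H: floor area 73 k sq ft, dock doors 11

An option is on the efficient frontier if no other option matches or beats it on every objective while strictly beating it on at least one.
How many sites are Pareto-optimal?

3

A: dominated by C (floor area 113≥105, dock doors 28≥22).
B: dominated by A (floor area 105≥82, dock doors 22≥14).
C: dominated by G (floor area 115≥113, dock doors 28≥28).
D: not dominated (best floor area).
E: dominated by A (floor area 105≥37, dock doors 22≥5).
F: not dominated (best dock doors).
G: not dominated.
H: dominated by A (floor area 105≥73, dock doors 22≥11).
Pareto-optimal: D, F, G → 3.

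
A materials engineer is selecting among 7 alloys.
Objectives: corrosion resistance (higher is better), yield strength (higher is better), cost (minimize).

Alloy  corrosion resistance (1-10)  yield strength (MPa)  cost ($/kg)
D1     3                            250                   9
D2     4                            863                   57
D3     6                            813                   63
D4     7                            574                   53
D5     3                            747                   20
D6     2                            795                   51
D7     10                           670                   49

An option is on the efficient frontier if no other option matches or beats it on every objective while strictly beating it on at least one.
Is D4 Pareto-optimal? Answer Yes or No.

No

D7 vs D4: corrosion resistance 10≥7, yield strength 670≥574, cost 49≤53 — D7 is at least as good on every objective and strictly better on at least one, so D7 dominates D4.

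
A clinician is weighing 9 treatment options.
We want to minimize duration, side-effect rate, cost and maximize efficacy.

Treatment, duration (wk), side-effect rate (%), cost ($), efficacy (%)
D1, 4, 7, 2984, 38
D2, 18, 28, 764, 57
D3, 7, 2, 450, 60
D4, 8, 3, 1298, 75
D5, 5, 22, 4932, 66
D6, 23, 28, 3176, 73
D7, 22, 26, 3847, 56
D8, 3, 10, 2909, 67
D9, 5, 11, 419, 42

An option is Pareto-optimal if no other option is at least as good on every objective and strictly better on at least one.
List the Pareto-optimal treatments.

D1: not dominated.
D2: dominated by D3 (duration 7≤18, side-effect rate 2≤28, cost 450≤764, efficacy 60≥57).
D3: not dominated (best side-effect rate).
D4: not dominated (best efficacy).
D5: dominated by D8 (duration 3≤5, side-effect rate 10≤22, cost 2909≤4932, efficacy 67≥66).
D6: dominated by D4 (duration 8≤23, side-effect rate 3≤28, cost 1298≤3176, efficacy 75≥73).
D7: dominated by D3 (duration 7≤22, side-effect rate 2≤26, cost 450≤3847, efficacy 60≥56).
D8: not dominated (best duration).
D9: not dominated (best cost).

D1, D3, D4, D8, D9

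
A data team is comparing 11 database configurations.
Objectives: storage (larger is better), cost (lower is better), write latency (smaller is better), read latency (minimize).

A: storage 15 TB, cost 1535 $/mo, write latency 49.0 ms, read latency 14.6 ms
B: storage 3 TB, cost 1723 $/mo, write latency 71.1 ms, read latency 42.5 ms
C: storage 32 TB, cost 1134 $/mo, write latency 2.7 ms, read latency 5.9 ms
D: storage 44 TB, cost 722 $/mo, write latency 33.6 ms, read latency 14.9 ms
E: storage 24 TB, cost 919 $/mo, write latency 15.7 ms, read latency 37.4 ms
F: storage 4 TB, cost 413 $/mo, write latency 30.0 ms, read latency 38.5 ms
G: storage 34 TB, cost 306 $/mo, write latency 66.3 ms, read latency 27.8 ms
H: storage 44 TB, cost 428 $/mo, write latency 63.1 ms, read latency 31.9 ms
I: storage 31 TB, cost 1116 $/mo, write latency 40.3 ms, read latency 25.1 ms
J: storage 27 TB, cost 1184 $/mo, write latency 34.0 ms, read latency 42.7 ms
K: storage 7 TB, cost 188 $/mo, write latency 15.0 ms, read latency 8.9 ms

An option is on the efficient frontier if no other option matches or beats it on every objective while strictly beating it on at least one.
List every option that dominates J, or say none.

C, D

C: storage 32≥27, cost 1134≤1184, write latency 2.7≤34.0, read latency 5.9≤42.7 — dominates J.
D: storage 44≥27, cost 722≤1184, write latency 33.6≤34.0, read latency 14.9≤42.7 — dominates J.
Others (A, B, E, F, G, H, I, K) are each worse than J on at least one objective.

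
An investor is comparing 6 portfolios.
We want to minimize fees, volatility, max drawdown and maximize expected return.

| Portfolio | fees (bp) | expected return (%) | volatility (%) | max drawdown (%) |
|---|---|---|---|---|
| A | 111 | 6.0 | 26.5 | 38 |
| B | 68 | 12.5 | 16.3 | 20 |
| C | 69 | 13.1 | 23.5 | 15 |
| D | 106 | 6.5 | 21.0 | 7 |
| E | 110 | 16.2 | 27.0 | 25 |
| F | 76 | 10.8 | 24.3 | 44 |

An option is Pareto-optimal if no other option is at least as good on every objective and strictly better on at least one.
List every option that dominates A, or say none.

B: fees 68≤111, expected return 12.5≥6.0, volatility 16.3≤26.5, max drawdown 20≤38 — dominates A.
C: fees 69≤111, expected return 13.1≥6.0, volatility 23.5≤26.5, max drawdown 15≤38 — dominates A.
D: fees 106≤111, expected return 6.5≥6.0, volatility 21.0≤26.5, max drawdown 7≤38 — dominates A.
Others (E, F) are each worse than A on at least one objective.

B, C, D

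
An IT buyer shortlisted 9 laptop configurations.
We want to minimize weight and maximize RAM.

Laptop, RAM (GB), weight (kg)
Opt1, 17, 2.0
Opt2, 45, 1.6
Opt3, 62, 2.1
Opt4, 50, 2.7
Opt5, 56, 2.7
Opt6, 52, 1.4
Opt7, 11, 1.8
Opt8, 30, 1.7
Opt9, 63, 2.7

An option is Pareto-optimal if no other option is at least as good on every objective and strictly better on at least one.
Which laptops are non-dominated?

Opt3, Opt6, Opt9

Opt1: dominated by Opt2 (RAM 45≥17, weight 1.6≤2.0).
Opt2: dominated by Opt6 (RAM 52≥45, weight 1.4≤1.6).
Opt3: not dominated.
Opt4: dominated by Opt3 (RAM 62≥50, weight 2.1≤2.7).
Opt5: dominated by Opt3 (RAM 62≥56, weight 2.1≤2.7).
Opt6: not dominated (best weight).
Opt7: dominated by Opt2 (RAM 45≥11, weight 1.6≤1.8).
Opt8: dominated by Opt2 (RAM 45≥30, weight 1.6≤1.7).
Opt9: not dominated (best RAM).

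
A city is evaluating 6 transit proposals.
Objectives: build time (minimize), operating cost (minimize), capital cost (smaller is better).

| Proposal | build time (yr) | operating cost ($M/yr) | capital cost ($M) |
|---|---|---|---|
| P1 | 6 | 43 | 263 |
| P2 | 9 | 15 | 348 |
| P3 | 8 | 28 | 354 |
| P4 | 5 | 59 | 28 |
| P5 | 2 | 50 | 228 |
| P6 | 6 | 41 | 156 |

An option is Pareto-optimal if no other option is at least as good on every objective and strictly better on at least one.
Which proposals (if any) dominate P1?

P6

P6: build time 6≤6, operating cost 41≤43, capital cost 156≤263 — dominates P1.
Others (P2, P3, P4, P5) are each worse than P1 on at least one objective.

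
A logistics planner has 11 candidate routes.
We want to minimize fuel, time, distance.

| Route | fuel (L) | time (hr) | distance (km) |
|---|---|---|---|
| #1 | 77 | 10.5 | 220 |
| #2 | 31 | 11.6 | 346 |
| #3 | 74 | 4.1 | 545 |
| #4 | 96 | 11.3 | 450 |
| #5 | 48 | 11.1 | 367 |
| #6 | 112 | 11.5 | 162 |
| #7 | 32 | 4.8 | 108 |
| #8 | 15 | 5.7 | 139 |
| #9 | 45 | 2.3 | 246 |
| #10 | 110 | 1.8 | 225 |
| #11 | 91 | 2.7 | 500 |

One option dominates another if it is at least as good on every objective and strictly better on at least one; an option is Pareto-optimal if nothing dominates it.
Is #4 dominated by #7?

Yes

#7 vs #4: fuel 32≤96, time 4.8≤11.3, distance 108≤450 — #7 is at least as good on every objective with at least one strict improvement.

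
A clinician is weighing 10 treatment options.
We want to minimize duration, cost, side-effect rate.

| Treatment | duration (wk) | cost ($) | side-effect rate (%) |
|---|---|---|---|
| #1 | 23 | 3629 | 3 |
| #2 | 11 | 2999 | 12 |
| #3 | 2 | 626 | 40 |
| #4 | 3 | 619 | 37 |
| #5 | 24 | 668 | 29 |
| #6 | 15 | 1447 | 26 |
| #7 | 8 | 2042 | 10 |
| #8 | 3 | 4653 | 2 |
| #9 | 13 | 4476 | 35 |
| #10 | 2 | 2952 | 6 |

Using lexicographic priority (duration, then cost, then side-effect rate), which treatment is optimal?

First minimize duration: best is 2, kept {#3, #10}.
Then minimize cost: best is 626, kept {#3}.

#3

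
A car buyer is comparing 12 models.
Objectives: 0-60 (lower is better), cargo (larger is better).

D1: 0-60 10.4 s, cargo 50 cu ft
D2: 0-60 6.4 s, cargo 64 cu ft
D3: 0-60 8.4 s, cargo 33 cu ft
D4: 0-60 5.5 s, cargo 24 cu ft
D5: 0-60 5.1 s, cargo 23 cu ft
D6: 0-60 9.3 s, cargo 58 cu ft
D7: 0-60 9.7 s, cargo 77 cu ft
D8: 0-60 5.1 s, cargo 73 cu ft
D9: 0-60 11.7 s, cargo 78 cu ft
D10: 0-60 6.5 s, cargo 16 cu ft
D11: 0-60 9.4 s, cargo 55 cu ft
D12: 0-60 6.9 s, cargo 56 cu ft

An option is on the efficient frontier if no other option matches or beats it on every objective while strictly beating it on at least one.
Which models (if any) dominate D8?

none

D1: worse on 0-60 (10.4 vs 5.1).
D2: worse on 0-60 (6.4 vs 5.1).
D3: worse on 0-60 (8.4 vs 5.1).
D4: worse on 0-60 (5.5 vs 5.1).
D5: worse on cargo (23 vs 73).
D6: worse on 0-60 (9.3 vs 5.1).
D7: worse on 0-60 (9.7 vs 5.1).
D9: worse on 0-60 (11.7 vs 5.1).
D10: worse on 0-60 (6.5 vs 5.1).
D11: worse on 0-60 (9.4 vs 5.1).
D12: worse on 0-60 (6.9 vs 5.1).
No option dominates D8.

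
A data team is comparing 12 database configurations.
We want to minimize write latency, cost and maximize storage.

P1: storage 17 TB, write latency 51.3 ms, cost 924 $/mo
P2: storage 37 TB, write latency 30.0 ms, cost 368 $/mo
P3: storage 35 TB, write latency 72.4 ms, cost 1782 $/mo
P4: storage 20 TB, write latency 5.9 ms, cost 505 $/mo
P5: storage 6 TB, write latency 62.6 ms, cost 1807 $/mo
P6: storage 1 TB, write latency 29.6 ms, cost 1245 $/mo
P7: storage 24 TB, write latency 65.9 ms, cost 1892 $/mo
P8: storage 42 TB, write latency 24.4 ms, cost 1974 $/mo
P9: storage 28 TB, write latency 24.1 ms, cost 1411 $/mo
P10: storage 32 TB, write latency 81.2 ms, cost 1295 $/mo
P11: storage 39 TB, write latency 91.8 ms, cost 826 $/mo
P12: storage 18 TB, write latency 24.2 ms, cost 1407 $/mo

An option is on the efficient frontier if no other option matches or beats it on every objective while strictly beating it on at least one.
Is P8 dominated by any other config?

No

P1: worse on storage (17 vs 42).
P2: worse on storage (37 vs 42).
P3: worse on storage (35 vs 42).
P4: worse on storage (20 vs 42).
P5: worse on storage (6 vs 42).
P6: worse on storage (1 vs 42).
P7: worse on storage (24 vs 42).
P9: worse on storage (28 vs 42).
P10: worse on storage (32 vs 42).
P11: worse on storage (39 vs 42).
P12: worse on storage (18 vs 42).
No option is at least as good as P8 on every objective and strictly better on one.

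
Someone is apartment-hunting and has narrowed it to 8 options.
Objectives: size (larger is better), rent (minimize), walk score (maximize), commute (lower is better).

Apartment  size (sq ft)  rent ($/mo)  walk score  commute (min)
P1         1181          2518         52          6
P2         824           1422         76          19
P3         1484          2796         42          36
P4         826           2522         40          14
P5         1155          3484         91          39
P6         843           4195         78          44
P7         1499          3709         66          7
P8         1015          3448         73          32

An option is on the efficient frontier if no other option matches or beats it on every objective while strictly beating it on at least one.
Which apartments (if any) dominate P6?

P5

P5: size 1155≥843, rent 3484≤4195, walk score 91≥78, commute 39≤44 — dominates P6.
Others (P1, P2, P3, P4, P7, P8) are each worse than P6 on at least one objective.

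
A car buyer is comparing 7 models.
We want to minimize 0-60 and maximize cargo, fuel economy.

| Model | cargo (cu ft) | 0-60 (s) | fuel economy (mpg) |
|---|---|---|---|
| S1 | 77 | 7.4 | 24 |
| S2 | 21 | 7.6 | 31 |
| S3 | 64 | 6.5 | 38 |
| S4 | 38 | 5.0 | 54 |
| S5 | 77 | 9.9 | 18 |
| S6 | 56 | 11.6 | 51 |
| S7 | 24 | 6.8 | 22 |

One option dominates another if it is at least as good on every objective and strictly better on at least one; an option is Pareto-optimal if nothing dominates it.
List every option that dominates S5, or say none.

S1: cargo 77≥77, 0-60 7.4≤9.9, fuel economy 24≥18 — dominates S5.
Others (S2, S3, S4, S6, S7) are each worse than S5 on at least one objective.

S1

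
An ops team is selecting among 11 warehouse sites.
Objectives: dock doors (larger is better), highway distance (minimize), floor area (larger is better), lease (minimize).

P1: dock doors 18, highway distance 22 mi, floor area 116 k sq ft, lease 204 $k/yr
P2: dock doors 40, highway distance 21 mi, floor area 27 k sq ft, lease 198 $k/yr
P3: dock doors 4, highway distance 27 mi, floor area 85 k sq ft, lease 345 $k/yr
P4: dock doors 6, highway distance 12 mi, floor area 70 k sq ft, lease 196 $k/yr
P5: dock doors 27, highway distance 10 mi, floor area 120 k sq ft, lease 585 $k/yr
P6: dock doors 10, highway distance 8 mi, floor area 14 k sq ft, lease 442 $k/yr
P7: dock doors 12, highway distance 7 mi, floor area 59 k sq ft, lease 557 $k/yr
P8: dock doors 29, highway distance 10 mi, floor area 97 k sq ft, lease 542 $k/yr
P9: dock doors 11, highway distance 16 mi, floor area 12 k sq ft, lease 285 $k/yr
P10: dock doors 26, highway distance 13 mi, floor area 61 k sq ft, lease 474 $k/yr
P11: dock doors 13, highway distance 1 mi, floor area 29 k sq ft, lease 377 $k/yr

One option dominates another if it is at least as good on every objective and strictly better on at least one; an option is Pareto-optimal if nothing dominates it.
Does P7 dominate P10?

No

P7 vs P10: P7 is worse on dock doors (12 vs 26), so it does not dominate P10.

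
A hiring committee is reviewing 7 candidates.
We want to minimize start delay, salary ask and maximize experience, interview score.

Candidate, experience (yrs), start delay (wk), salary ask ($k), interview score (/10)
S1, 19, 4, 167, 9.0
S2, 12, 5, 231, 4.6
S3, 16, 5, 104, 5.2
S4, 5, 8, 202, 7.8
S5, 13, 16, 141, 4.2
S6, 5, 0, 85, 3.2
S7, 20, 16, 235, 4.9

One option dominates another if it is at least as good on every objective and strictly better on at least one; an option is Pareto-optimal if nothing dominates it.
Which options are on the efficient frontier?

S1, S3, S6, S7

S1: not dominated (best interview score).
S2: dominated by S1 (experience 19≥12, start delay 4≤5, salary ask 167≤231, interview score 9.0≥4.6).
S3: not dominated.
S4: dominated by S1 (experience 19≥5, start delay 4≤8, salary ask 167≤202, interview score 9.0≥7.8).
S5: dominated by S3 (experience 16≥13, start delay 5≤16, salary ask 104≤141, interview score 5.2≥4.2).
S6: not dominated (best start delay).
S7: not dominated (best experience).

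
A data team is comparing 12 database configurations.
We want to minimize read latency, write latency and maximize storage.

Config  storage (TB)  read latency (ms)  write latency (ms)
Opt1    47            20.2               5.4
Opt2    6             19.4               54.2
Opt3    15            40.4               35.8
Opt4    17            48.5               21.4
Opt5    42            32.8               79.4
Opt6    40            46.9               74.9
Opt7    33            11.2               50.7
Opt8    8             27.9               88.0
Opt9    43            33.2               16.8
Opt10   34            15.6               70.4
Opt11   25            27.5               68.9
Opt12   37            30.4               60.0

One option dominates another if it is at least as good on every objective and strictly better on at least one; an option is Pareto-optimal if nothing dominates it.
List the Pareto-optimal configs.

Opt1, Opt7, Opt10

Opt1: not dominated (best storage).
Opt2: dominated by Opt7 (storage 33≥6, read latency 11.2≤19.4, write latency 50.7≤54.2).
Opt3: dominated by Opt1 (storage 47≥15, read latency 20.2≤40.4, write latency 5.4≤35.8).
Opt4: dominated by Opt1 (storage 47≥17, read latency 20.2≤48.5, write latency 5.4≤21.4).
Opt5: dominated by Opt1 (storage 47≥42, read latency 20.2≤32.8, write latency 5.4≤79.4).
Opt6: dominated by Opt1 (storage 47≥40, read latency 20.2≤46.9, write latency 5.4≤74.9).
Opt7: not dominated (best read latency).
Opt8: dominated by Opt1 (storage 47≥8, read latency 20.2≤27.9, write latency 5.4≤88.0).
Opt9: dominated by Opt1 (storage 47≥43, read latency 20.2≤33.2, write latency 5.4≤16.8).
Opt10: not dominated.
Opt11: dominated by Opt1 (storage 47≥25, read latency 20.2≤27.5, write latency 5.4≤68.9).
Opt12: dominated by Opt1 (storage 47≥37, read latency 20.2≤30.4, write latency 5.4≤60.0).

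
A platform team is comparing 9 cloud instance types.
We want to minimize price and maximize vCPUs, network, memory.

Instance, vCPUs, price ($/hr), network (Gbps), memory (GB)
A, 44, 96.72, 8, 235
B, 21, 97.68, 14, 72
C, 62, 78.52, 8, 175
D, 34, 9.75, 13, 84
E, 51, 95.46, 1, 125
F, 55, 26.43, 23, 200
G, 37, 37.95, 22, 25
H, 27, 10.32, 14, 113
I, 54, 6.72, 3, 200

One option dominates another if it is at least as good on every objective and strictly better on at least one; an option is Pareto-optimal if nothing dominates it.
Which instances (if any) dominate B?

F, H

F: vCPUs 55≥21, price 26.43≤97.68, network 23≥14, memory 200≥72 — dominates B.
H: vCPUs 27≥21, price 10.32≤97.68, network 14≥14, memory 113≥72 — dominates B.
Others (A, C, D, E, G, I) are each worse than B on at least one objective.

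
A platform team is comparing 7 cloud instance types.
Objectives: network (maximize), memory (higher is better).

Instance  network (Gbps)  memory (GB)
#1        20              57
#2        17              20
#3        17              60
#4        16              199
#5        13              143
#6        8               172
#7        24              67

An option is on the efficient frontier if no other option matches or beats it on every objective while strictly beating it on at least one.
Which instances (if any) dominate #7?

none

#1: worse on network (20 vs 24).
#2: worse on network (17 vs 24).
#3: worse on network (17 vs 24).
#4: worse on network (16 vs 24).
#5: worse on network (13 vs 24).
#6: worse on network (8 vs 24).
No option dominates #7.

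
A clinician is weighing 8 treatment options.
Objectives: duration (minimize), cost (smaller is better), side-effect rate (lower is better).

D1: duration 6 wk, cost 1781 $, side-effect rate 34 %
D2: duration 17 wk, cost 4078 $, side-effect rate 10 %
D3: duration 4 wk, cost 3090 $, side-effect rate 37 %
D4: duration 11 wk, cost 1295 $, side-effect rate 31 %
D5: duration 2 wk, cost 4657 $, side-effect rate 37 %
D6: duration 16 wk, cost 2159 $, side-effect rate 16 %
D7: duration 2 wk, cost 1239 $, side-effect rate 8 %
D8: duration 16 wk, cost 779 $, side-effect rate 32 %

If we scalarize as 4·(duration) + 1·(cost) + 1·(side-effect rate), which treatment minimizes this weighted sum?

D1: 4·6 + 1·1781 + 1·34 = 1839
D2: 4·17 + 1·4078 + 1·10 = 4156
D3: 4·4 + 1·3090 + 1·37 = 3143
D4: 4·11 + 1·1295 + 1·31 = 1370
D5: 4·2 + 1·4657 + 1·37 = 4702
D6: 4·16 + 1·2159 + 1·16 = 2239
D7: 4·2 + 1·1239 + 1·8 = 1255
D8: 4·16 + 1·779 + 1·32 = 875
Lowest: D8 at 875.

D8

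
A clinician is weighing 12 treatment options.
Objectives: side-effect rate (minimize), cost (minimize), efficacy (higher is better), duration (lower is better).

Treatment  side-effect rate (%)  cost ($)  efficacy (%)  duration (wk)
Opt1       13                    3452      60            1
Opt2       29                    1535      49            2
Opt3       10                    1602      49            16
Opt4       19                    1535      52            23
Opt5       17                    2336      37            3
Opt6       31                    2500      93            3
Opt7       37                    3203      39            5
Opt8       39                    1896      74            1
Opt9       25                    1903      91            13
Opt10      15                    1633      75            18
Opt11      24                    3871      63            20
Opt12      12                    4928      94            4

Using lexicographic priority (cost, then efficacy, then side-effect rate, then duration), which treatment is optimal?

First minimize cost: best is 1535, kept {Opt2, Opt4}.
Then maximize efficacy: best is 52, kept {Opt4}.

Opt4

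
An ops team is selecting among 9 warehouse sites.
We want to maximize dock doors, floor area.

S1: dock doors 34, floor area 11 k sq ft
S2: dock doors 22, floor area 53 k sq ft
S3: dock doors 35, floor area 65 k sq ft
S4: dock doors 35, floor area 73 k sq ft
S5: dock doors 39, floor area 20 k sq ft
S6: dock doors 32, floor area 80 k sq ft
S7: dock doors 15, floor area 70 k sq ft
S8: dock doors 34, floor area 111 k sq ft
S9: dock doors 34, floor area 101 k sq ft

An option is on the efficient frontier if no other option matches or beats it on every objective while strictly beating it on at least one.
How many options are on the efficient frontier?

S1: dominated by S3 (dock doors 35≥34, floor area 65≥11).
S2: dominated by S3 (dock doors 35≥22, floor area 65≥53).
S3: dominated by S4 (dock doors 35≥35, floor area 73≥65).
S4: not dominated.
S5: not dominated (best dock doors).
S6: dominated by S8 (dock doors 34≥32, floor area 111≥80).
S7: dominated by S4 (dock doors 35≥15, floor area 73≥70).
S8: not dominated (best floor area).
S9: dominated by S8 (dock doors 34≥34, floor area 111≥101).
Pareto-optimal: S4, S5, S8 → 3.

3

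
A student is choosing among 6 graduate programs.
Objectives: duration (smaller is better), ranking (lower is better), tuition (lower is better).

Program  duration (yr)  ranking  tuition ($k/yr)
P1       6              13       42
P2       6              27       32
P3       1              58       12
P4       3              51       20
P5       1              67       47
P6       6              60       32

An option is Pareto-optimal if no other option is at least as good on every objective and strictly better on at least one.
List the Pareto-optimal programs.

P1: not dominated (best ranking).
P2: not dominated.
P3: not dominated (best tuition).
P4: not dominated.
P5: dominated by P3 (duration 1≤1, ranking 58≤67, tuition 12≤47).
P6: dominated by P2 (duration 6≤6, ranking 27≤60, tuition 32≤32).

P1, P2, P3, P4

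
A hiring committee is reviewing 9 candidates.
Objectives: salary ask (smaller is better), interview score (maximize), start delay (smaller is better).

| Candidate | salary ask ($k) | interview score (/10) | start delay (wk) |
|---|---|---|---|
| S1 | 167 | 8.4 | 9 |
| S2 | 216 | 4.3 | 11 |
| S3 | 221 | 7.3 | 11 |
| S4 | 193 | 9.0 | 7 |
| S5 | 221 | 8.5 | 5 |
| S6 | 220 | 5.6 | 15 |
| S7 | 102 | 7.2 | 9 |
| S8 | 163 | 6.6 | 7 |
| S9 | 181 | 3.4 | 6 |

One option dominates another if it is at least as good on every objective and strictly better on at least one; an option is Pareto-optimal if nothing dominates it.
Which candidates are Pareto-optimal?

S1, S4, S5, S7, S8, S9

S1: not dominated.
S2: dominated by S1 (salary ask 167≤216, interview score 8.4≥4.3, start delay 9≤11).
S3: dominated by S1 (salary ask 167≤221, interview score 8.4≥7.3, start delay 9≤11).
S4: not dominated (best interview score).
S5: not dominated (best start delay).
S6: dominated by S1 (salary ask 167≤220, interview score 8.4≥5.6, start delay 9≤15).
S7: not dominated (best salary ask).
S8: not dominated.
S9: not dominated.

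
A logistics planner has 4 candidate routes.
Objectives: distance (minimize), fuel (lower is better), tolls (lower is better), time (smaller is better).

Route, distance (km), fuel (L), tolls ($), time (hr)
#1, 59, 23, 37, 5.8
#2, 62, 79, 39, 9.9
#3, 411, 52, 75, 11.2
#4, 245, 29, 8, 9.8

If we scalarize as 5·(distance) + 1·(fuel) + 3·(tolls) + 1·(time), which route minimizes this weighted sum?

#1: 5·59 + 1·23 + 3·37 + 1·5.8 = 434.8
#2: 5·62 + 1·79 + 3·39 + 1·9.9 = 515.9
#3: 5·411 + 1·52 + 3·75 + 1·11.2 = 2343.2
#4: 5·245 + 1·29 + 3·8 + 1·9.8 = 1287.8
Lowest: #1 at 434.8.

#1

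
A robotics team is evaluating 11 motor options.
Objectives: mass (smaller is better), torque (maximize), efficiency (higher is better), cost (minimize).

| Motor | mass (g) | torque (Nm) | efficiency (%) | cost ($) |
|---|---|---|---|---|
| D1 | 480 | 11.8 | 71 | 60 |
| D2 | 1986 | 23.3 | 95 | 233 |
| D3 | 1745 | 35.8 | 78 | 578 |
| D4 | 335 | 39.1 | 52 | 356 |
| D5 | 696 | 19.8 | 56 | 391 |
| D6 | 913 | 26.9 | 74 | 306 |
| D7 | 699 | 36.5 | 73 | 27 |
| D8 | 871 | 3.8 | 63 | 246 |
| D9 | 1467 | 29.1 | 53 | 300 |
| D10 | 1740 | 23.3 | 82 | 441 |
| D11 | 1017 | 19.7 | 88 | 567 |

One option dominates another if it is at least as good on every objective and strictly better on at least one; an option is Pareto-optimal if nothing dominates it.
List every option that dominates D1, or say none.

none

D2: worse on mass (1986 vs 480).
D3: worse on mass (1745 vs 480).
D4: worse on efficiency (52 vs 71).
D5: worse on mass (696 vs 480).
D6: worse on mass (913 vs 480).
D7: worse on mass (699 vs 480).
D8: worse on mass (871 vs 480).
D9: worse on mass (1467 vs 480).
D10: worse on mass (1740 vs 480).
D11: worse on mass (1017 vs 480).
No option dominates D1.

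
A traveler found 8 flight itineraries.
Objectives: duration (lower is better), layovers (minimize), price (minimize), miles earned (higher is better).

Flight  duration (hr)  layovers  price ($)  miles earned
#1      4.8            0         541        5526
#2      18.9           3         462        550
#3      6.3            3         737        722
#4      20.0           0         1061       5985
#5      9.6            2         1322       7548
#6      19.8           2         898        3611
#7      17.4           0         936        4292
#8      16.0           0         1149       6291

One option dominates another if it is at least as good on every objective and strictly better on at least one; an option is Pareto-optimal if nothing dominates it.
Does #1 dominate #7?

Yes

#1 vs #7: duration 4.8≤17.4, layovers 0≤0, price 541≤936, miles earned 5526≥4292 — #1 is at least as good on every objective with at least one strict improvement.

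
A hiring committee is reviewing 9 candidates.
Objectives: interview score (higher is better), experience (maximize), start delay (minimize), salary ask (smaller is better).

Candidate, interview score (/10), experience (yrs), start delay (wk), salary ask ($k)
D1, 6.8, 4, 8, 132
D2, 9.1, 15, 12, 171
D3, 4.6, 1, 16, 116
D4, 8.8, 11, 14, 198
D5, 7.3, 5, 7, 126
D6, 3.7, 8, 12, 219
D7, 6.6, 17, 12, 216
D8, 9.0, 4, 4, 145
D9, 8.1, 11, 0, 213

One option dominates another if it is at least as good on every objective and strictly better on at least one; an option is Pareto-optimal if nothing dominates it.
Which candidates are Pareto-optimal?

D2, D3, D5, D7, D8, D9

D1: dominated by D5 (interview score 7.3≥6.8, experience 5≥4, start delay 7≤8, salary ask 126≤132).
D2: not dominated (best interview score).
D3: not dominated (best salary ask).
D4: dominated by D2 (interview score 9.1≥8.8, experience 15≥11, start delay 12≤14, salary ask 171≤198).
D5: not dominated.
D6: dominated by D2 (interview score 9.1≥3.7, experience 15≥8, start delay 12≤12, salary ask 171≤219).
D7: not dominated (best experience).
D8: not dominated.
D9: not dominated (best start delay).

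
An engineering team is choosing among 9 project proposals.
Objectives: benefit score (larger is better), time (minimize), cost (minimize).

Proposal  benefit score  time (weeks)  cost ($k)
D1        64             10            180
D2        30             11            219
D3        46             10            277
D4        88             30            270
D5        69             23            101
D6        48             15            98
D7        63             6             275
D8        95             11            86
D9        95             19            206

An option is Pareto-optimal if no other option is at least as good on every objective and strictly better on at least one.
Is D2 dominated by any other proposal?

D1 vs D2: benefit score 64≥30, time 10≤11, cost 180≤219 — D1 is at least as good on every objective and strictly better on at least one, so D1 dominates D2.

Yes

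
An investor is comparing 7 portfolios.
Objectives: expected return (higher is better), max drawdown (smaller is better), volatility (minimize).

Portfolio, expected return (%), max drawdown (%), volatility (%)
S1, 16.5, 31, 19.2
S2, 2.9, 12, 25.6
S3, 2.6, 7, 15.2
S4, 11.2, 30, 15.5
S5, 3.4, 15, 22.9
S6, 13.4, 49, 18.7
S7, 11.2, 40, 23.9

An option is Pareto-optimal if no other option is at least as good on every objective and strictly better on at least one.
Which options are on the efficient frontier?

S1, S2, S3, S4, S5, S6

S1: not dominated (best expected return).
S2: not dominated.
S3: not dominated (best max drawdown).
S4: not dominated.
S5: not dominated.
S6: not dominated.
S7: dominated by S1 (expected return 16.5≥11.2, max drawdown 31≤40, volatility 19.2≤23.9).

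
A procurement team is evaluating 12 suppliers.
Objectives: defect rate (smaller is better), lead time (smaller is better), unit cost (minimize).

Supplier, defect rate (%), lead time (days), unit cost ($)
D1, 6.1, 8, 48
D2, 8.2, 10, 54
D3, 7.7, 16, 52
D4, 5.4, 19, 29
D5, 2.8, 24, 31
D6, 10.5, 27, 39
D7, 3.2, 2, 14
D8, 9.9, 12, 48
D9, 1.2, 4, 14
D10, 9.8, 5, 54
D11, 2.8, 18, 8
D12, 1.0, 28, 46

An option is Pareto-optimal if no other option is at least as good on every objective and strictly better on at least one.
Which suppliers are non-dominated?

D1: dominated by D7 (defect rate 3.2≤6.1, lead time 2≤8, unit cost 14≤48).
D2: dominated by D1 (defect rate 6.1≤8.2, lead time 8≤10, unit cost 48≤54).
D3: dominated by D1 (defect rate 6.1≤7.7, lead time 8≤16, unit cost 48≤52).
D4: dominated by D7 (defect rate 3.2≤5.4, lead time 2≤19, unit cost 14≤29).
D5: dominated by D9 (defect rate 1.2≤2.8, lead time 4≤24, unit cost 14≤31).
D6: dominated by D4 (defect rate 5.4≤10.5, lead time 19≤27, unit cost 29≤39).
D7: not dominated (best lead time).
D8: dominated by D1 (defect rate 6.1≤9.9, lead time 8≤12, unit cost 48≤48).
D9: not dominated.
D10: dominated by D7 (defect rate 3.2≤9.8, lead time 2≤5, unit cost 14≤54).
D11: not dominated (best unit cost).
D12: not dominated (best defect rate).

D7, D9, D11, D12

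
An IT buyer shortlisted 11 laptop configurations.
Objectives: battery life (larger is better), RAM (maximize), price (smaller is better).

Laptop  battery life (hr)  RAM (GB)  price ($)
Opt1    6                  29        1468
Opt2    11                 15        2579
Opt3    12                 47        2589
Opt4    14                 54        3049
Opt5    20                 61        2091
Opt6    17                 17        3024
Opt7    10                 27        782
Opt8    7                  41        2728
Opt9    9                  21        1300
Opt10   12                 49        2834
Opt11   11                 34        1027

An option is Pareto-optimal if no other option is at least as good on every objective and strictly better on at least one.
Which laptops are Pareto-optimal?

Opt5, Opt7, Opt11

Opt1: dominated by Opt11 (battery life 11≥6, RAM 34≥29, price 1027≤1468).
Opt2: dominated by Opt5 (battery life 20≥11, RAM 61≥15, price 2091≤2579).
Opt3: dominated by Opt5 (battery life 20≥12, RAM 61≥47, price 2091≤2589).
Opt4: dominated by Opt5 (battery life 20≥14, RAM 61≥54, price 2091≤3049).
Opt5: not dominated (best battery life).
Opt6: dominated by Opt5 (battery life 20≥17, RAM 61≥17, price 2091≤3024).
Opt7: not dominated (best price).
Opt8: dominated by Opt3 (battery life 12≥7, RAM 47≥41, price 2589≤2728).
Opt9: dominated by Opt7 (battery life 10≥9, RAM 27≥21, price 782≤1300).
Opt10: dominated by Opt5 (battery life 20≥12, RAM 61≥49, price 2091≤2834).
Opt11: not dominated.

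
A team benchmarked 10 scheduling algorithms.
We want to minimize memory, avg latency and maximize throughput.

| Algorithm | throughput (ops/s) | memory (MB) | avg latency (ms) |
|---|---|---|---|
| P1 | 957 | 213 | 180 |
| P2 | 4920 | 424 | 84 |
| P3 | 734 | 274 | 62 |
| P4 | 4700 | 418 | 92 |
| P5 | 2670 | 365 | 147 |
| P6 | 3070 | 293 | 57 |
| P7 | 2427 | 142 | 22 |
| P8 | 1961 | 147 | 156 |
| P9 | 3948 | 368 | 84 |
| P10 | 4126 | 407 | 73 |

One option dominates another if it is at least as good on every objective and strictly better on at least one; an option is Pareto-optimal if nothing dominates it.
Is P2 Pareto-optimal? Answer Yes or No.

P1: worse on throughput (957 vs 4920).
P3: worse on throughput (734 vs 4920).
P4: worse on throughput (4700 vs 4920).
P5: worse on throughput (2670 vs 4920).
P6: worse on throughput (3070 vs 4920).
P7: worse on throughput (2427 vs 4920).
P8: worse on throughput (1961 vs 4920).
P9: worse on throughput (3948 vs 4920).
P10: worse on throughput (4126 vs 4920).
No option is at least as good as P2 on every objective and strictly better on one.

Yes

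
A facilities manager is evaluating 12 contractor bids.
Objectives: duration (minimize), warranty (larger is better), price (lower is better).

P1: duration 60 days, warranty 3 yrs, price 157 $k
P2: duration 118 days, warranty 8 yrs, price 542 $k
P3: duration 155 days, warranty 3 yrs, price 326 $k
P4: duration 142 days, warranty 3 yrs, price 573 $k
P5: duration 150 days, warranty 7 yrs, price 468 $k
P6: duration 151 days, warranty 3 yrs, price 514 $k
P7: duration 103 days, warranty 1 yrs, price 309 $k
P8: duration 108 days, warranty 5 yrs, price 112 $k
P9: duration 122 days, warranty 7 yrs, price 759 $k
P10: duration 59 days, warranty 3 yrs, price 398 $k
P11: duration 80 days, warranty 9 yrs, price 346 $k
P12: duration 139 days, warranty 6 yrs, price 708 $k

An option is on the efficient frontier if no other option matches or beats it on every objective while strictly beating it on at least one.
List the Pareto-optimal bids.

P1, P8, P10, P11

P1: not dominated.
P2: dominated by P11 (duration 80≤118, warranty 9≥8, price 346≤542).
P3: dominated by P1 (duration 60≤155, warranty 3≥3, price 157≤326).
P4: dominated by P1 (duration 60≤142, warranty 3≥3, price 157≤573).
P5: dominated by P11 (duration 80≤150, warranty 9≥7, price 346≤468).
P6: dominated by P1 (duration 60≤151, warranty 3≥3, price 157≤514).
P7: dominated by P1 (duration 60≤103, warranty 3≥1, price 157≤309).
P8: not dominated (best price).
P9: dominated by P2 (duration 118≤122, warranty 8≥7, price 542≤759).
P10: not dominated (best duration).
P11: not dominated (best warranty).
P12: dominated by P2 (duration 118≤139, warranty 8≥6, price 542≤708).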